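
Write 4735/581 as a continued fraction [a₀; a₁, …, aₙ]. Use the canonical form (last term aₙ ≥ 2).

4735 = 8×581 + 87
581 = 6×87 + 59
87 = 1×59 + 28
59 = 2×28 + 3
28 = 9×3 + 1
3 = 3×1 + 0  (stop)
So 4735/581 = [8; 6, 1, 2, 9, 3].

[8; 6, 1, 2, 9, 3]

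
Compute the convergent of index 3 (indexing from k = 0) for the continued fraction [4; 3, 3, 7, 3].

Using pₖ = aₖpₖ₋₁ + pₖ₋₂, qₖ = aₖqₖ₋₁ + qₖ₋₂ (with p₋₁=1, p₋₂=0, q₋₁=0, q₋₂=1):
  k=0: a=4, p=4, q=1
  k=1: a=3, p=13, q=3
  k=2: a=3, p=43, q=10
  k=3: a=7, p=314, q=73

314/73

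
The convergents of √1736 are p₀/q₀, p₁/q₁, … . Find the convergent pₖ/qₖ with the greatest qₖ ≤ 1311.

31249/750

√1736 = [41; 1, 1, 1, 82, …] (period length 4).
Convergents:
  p_0/q_0 = 41/1
  p_1/q_1 = 42/1
  p_2/q_2 = 83/2
  p_3/q_3 = 125/3
  p_4/q_4 = 10333/248
  p_5/q_5 = 10458/251
  p_6/q_6 = 20791/499
  p_7/q_7 = 31249/750
  p_8/q_8 = 2583209/61999
q_7 = 750 ≤ 1311 < 61999 = q_8, so the answer is 31249/750.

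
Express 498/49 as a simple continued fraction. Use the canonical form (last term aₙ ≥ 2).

498 = 10·49 + 8
49 = 6·8 + 1
8 = 8·1 + 0  (stop)
So 498/49 = [10; 6, 8].

[10; 6, 8]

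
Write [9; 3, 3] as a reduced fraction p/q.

Using pₖ = aₖpₖ₋₁ + pₖ₋₂ and qₖ = aₖqₖ₋₁ + qₖ₋₂:
  k=0: a=9, p=9, q=1
  k=1: a=3, p=28, q=3
  k=2: a=3, p=93, q=10

93/10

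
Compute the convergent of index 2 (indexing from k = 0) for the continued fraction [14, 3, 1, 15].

Using pₖ = aₖpₖ₋₁ + pₖ₋₂, qₖ = aₖqₖ₋₁ + qₖ₋₂ (with p₋₁=1, p₋₂=0, q₋₁=0, q₋₂=1):
  k=0: a=14, p=14, q=1
  k=1: a=3, p=43, q=3
  k=2: a=1, p=57, q=4

57/4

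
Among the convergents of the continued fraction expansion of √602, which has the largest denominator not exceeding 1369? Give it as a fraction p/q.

√602 = [24; 1, 1, 6, 1, 1, 48, …] (period length 6).
Convergents:
  p_0/q_0 = 24/1
  p_1/q_1 = 25/1
  p_2/q_2 = 49/2
  p_3/q_3 = 319/13
  p_4/q_4 = 368/15
  p_5/q_5 = 687/28
  p_6/q_6 = 33344/1359
  p_7/q_7 = 34031/1387
q_6 = 1359 ≤ 1369 < 1387 = q_7, so the answer is 33344/1359.

33344/1359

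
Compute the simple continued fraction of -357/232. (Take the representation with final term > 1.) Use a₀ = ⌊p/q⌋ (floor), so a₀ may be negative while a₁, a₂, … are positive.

-357 = -2×232 + 107
232 = 2×107 + 18
107 = 5×18 + 17
18 = 1×17 + 1
17 = 17×1 + 0  (stop)
So -357/232 = [-2; 2, 5, 1, 17].

[-2; 2, 5, 1, 17]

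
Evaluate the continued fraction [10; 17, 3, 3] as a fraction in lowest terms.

1740/173

Using pₖ = aₖpₖ₋₁ + pₖ₋₂ and qₖ = aₖqₖ₋₁ + qₖ₋₂:
  k=0: a=10, p=10, q=1
  k=1: a=17, p=171, q=17
  k=2: a=3, p=523, q=52
  k=3: a=3, p=1740, q=173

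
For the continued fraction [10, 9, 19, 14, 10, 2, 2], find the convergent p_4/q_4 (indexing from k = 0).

246109/24342

Using pₖ = aₖpₖ₋₁ + pₖ₋₂, qₖ = aₖqₖ₋₁ + qₖ₋₂ (with p₋₁=1, p₋₂=0, q₋₁=0, q₋₂=1):
  k=0: a=10, p=10, q=1
  k=1: a=9, p=91, q=9
  k=2: a=19, p=1739, q=172
  k=3: a=14, p=24437, q=2417
  k=4: a=10, p=246109, q=24342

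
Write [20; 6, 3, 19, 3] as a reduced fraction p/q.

Using pₖ = aₖpₖ₋₁ + pₖ₋₂ and qₖ = aₖqₖ₋₁ + qₖ₋₂:
  k=0: a=20, p=20, q=1
  k=1: a=6, p=121, q=6
  k=2: a=3, p=383, q=19
  k=3: a=19, p=7398, q=367
  k=4: a=3, p=22577, q=1120

22577/1120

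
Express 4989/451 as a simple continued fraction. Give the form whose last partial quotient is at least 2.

4989 = 11·451 + 28
451 = 16·28 + 3
28 = 9·3 + 1
3 = 3·1 + 0  (stop)
So 4989/451 = [11; 16, 9, 3].

[11; 16, 9, 3]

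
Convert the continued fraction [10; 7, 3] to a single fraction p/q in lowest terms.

Using pₖ = aₖpₖ₋₁ + pₖ₋₂ and qₖ = aₖqₖ₋₁ + qₖ₋₂:
  k=0: a=10, p=10, q=1
  k=1: a=7, p=71, q=7
  k=2: a=3, p=223, q=22

223/22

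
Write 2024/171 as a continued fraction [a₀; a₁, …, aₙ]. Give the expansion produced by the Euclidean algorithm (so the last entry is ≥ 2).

[11; 1, 5, 9, 3]

2024 = 11×171 + 143
171 = 1×143 + 28
143 = 5×28 + 3
28 = 9×3 + 1
3 = 3×1 + 0  (stop)
So 2024/171 = [11; 1, 5, 9, 3].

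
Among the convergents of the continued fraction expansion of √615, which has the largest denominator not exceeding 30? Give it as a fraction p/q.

124/5

√615 = [24; 1, 3, 1, 48, …] (period length 4).
Convergents:
  p_0/q_0 = 24/1
  p_1/q_1 = 25/1
  p_2/q_2 = 99/4
  p_3/q_3 = 124/5
  p_4/q_4 = 6051/244
q_3 = 5 ≤ 30 < 244 = q_4, so the answer is 124/5.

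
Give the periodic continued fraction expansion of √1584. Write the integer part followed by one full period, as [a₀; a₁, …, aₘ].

[39; 1, 3, 1, 78]

a₀ = ⌊√1584⌋ = 39.
With m₀=0, d₀=1 and mₖ₊₁ = dₖaₖ − mₖ, dₖ₊₁ = (n − mₖ₊₁²)/dₖ, aₖ₊₁ = ⌊(a₀+mₖ₊₁)/dₖ₊₁⌋:
  k=1: m=39, d=63, a=1
  k=2: m=24, d=16, a=3
  k=3: m=24, d=63, a=1
  k=4: m=39, d=1, a=78
d=1 and a=2a₀=78 at k=4, so the next step gives (m, d) = (39, 63) again — its k=1 value — and the period has length 4.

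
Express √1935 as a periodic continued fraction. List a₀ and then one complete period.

[43; 1, 86]

a₀ = ⌊√1935⌋ = 43.
With m₀=0, d₀=1 and mₖ₊₁ = dₖaₖ − mₖ, dₖ₊₁ = (n − mₖ₊₁²)/dₖ, aₖ₊₁ = ⌊(a₀+mₖ₊₁)/dₖ₊₁⌋:
  k=1: m=43, d=86, a=1
  k=2: m=43, d=1, a=86
d=1 and a=2a₀=86 at k=2, so the next step gives (m, d) = (43, 86) again — its k=1 value — and the period has length 2.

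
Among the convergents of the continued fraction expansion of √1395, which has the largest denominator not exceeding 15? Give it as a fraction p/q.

112/3

√1395 = [37; 2, 1, 6, 8, 6, 1, 2, 74, …] (period length 8).
Convergents:
  p_0/q_0 = 37/1
  p_1/q_1 = 75/2
  p_2/q_2 = 112/3
  p_3/q_3 = 747/20
q_2 = 3 ≤ 15 < 20 = q_3, so the answer is 112/3.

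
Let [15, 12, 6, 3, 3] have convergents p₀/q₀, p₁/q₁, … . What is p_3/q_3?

3484/231

Using pₖ = aₖpₖ₋₁ + pₖ₋₂, qₖ = aₖqₖ₋₁ + qₖ₋₂ (with p₋₁=1, p₋₂=0, q₋₁=0, q₋₂=1):
  k=0: a=15, p=15, q=1
  k=1: a=12, p=181, q=12
  k=2: a=6, p=1101, q=73
  k=3: a=3, p=3484, q=231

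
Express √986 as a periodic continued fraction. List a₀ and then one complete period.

a₀ = ⌊√986⌋ = 31.

[31; 2, 2, 62]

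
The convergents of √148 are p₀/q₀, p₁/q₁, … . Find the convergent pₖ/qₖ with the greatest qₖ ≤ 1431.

10657/876

√148 = [12; 6, 24, …] (period length 2).
Convergents:
  p_0/q_0 = 12/1
  p_1/q_1 = 73/6
  p_2/q_2 = 1764/145
  p_3/q_3 = 10657/876
  p_4/q_4 = 257532/21169
q_3 = 876 ≤ 1431 < 21169 = q_4, so the answer is 10657/876.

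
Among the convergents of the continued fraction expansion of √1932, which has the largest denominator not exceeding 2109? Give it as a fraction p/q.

√1932 = [43; 1, 20, 1, 86, …] (period length 4).
Convergents:
  p_0/q_0 = 43/1
  p_1/q_1 = 44/1
  p_2/q_2 = 923/21
  p_3/q_3 = 967/22
  p_4/q_4 = 84085/1913
  p_5/q_5 = 85052/1935
  p_6/q_6 = 1785125/40613
q_5 = 1935 ≤ 2109 < 40613 = q_6, so the answer is 85052/1935.

85052/1935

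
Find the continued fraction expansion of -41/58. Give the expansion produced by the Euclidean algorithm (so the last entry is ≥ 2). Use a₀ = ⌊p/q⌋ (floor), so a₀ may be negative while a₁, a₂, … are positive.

[-1; 3, 2, 2, 3]

-41 = -1·58 + 17
58 = 3·17 + 7
17 = 2·7 + 3
7 = 2·3 + 1
3 = 3·1 + 0  (stop)
So -41/58 = [-1; 3, 2, 2, 3].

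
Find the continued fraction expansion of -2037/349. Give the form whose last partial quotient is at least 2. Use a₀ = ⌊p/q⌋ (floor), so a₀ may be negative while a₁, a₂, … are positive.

[-6; 6, 8, 7]

-2037 = -6×349 + 57
349 = 6×57 + 7
57 = 8×7 + 1
7 = 7×1 + 0  (stop)
So -2037/349 = [-6; 6, 8, 7].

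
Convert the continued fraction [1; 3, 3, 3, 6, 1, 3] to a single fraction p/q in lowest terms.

Using pₖ = aₖpₖ₋₁ + pₖ₋₂ and qₖ = aₖqₖ₋₁ + qₖ₋₂:
  k=0: a=1, p=1, q=1
  k=1: a=3, p=4, q=3
  k=2: a=3, p=13, q=10
  k=3: a=3, p=43, q=33
  k=4: a=6, p=271, q=208
  k=5: a=1, p=314, q=241
  k=6: a=3, p=1213, q=931

1213/931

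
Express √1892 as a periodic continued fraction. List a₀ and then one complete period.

a₀ = ⌊√1892⌋ = 43.
With m₀=0, d₀=1 and mₖ₊₁ = dₖaₖ − mₖ, dₖ₊₁ = (n − mₖ₊₁²)/dₖ, aₖ₊₁ = ⌊(a₀+mₖ₊₁)/dₖ₊₁⌋:
  k=1: m=43, d=43, a=2
  k=2: m=43, d=1, a=86
d=1 and a=2a₀=86 at k=2, so the next step gives (m, d) = (43, 43) again — its k=1 value — and the period has length 2.

[43; 2, 86]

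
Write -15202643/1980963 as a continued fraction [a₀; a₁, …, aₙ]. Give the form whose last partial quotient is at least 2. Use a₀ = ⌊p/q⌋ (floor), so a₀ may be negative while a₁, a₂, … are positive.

-15202643 = -8·1980963 + 645061
1980963 = 3·645061 + 45780
645061 = 14·45780 + 4141
45780 = 11·4141 + 229
4141 = 18·229 + 19
229 = 12·19 + 1
19 = 19·1 + 0  (stop)
So -15202643/1980963 = [-8; 3, 14, 11, 18, 12, 19].

[-8; 3, 14, 11, 18, 12, 19]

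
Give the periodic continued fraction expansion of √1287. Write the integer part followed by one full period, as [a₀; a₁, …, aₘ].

a₀ = ⌊√1287⌋ = 35.
With m₀=0, d₀=1 and mₖ₊₁ = dₖaₖ − mₖ, dₖ₊₁ = (n − mₖ₊₁²)/dₖ, aₖ₊₁ = ⌊(a₀+mₖ₊₁)/dₖ₊₁⌋:
  k=1: m=35, d=62, a=1
  k=2: m=27, d=9, a=6
  k=3: m=27, d=62, a=1
  k=4: m=35, d=1, a=70
d=1 and a=2a₀=70 at k=4, so the next step gives (m, d) = (35, 62) again — its k=1 value — and the period has length 4.

[35; 1, 6, 1, 70]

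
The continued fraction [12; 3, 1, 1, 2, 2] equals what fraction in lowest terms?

Using pₖ = aₖpₖ₋₁ + pₖ₋₂ and qₖ = aₖqₖ₋₁ + qₖ₋₂:
  k=0: a=12, p=12, q=1
  k=1: a=3, p=37, q=3
  k=2: a=1, p=49, q=4
  k=3: a=1, p=86, q=7
  k=4: a=2, p=221, q=18
  k=5: a=2, p=528, q=43

528/43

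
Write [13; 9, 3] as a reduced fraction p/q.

Using pₖ = aₖpₖ₋₁ + pₖ₋₂ and qₖ = aₖqₖ₋₁ + qₖ₋₂:
  k=0: a=13, p=13, q=1
  k=1: a=9, p=118, q=9
  k=2: a=3, p=367, q=28

367/28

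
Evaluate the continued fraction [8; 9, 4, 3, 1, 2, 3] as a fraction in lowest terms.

11830/1459

Using pₖ = aₖpₖ₋₁ + pₖ₋₂ and qₖ = aₖqₖ₋₁ + qₖ₋₂:
  k=0: a=8, p=8, q=1
  k=1: a=9, p=73, q=9
  k=2: a=4, p=300, q=37
  k=3: a=3, p=973, q=120
  k=4: a=1, p=1273, q=157
  k=5: a=2, p=3519, q=434
  k=6: a=3, p=11830, q=1459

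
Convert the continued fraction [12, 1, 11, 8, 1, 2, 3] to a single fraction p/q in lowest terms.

13615/1054

Fold from the inside: start with 3/1.
  2 + 1/3 = 7/3
  1 + 3/7 = 10/7
  8 + 7/10 = 87/10
  11 + 10/87 = 967/87
  1 + 87/967 = 1054/967
  12 + 967/1054 = 13615/1054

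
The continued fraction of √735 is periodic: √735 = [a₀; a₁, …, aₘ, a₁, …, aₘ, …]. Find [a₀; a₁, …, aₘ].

[27; 9, 54]

a₀ = ⌊√735⌋ = 27.
With m₀=0, d₀=1 and mₖ₊₁ = dₖaₖ − mₖ, dₖ₊₁ = (n − mₖ₊₁²)/dₖ, aₖ₊₁ = ⌊(a₀+mₖ₊₁)/dₖ₊₁⌋:
  k=1: m=27, d=6, a=9
  k=2: m=27, d=1, a=54
d=1 and a=2a₀=54 at k=2, so the next step gives (m, d) = (27, 6) again — its k=1 value — and the period has length 2.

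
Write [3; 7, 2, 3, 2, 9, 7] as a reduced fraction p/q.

Using pₖ = aₖpₖ₋₁ + pₖ₋₂ and qₖ = aₖqₖ₋₁ + qₖ₋₂:
  k=0: a=3, p=3, q=1
  k=1: a=7, p=22, q=7
  k=2: a=2, p=47, q=15
  k=3: a=3, p=163, q=52
  k=4: a=2, p=373, q=119
  k=5: a=9, p=3520, q=1123
  k=6: a=7, p=25013, q=7980

25013/7980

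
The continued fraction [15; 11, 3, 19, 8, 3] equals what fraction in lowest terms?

249364/16527

Fold from the inside: start with 3/1.
  8 + 1/3 = 25/3
  19 + 3/25 = 478/25
  3 + 25/478 = 1459/478
  11 + 478/1459 = 16527/1459
  15 + 1459/16527 = 249364/16527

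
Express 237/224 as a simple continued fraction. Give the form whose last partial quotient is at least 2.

[1; 17, 4, 3]

237 = 1·224 + 13
224 = 17·13 + 3
13 = 4·3 + 1
3 = 3·1 + 0  (stop)
So 237/224 = [1; 17, 4, 3].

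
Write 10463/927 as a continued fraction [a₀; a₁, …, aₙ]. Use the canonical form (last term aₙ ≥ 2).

10463 = 11×927 + 266
927 = 3×266 + 129
266 = 2×129 + 8
129 = 16×8 + 1
8 = 8×1 + 0  (stop)
So 10463/927 = [11; 3, 2, 16, 8].

[11; 3, 2, 16, 8]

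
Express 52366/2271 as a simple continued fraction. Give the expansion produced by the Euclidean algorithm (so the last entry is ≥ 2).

52366 = 23·2271 + 133
2271 = 17·133 + 10
133 = 13·10 + 3
10 = 3·3 + 1
3 = 3·1 + 0  (stop)
So 52366/2271 = [23; 17, 13, 3, 3].

[23; 17, 13, 3, 3]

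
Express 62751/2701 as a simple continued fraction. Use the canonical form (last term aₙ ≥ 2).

[23; 4, 3, 3, 10, 6]

62751 = 23*2701 + 628
2701 = 4*628 + 189
628 = 3*189 + 61
189 = 3*61 + 6
61 = 10*6 + 1
6 = 6*1 + 0  (stop)
So 62751/2701 = [23; 4, 3, 3, 10, 6].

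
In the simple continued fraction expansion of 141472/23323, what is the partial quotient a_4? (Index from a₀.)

141472 = 6·23323 + 1534   →  a_0 = 6
23323 = 15·1534 + 313   →  a_1 = 15
1534 = 4·313 + 282   →  a_2 = 4
313 = 1·282 + 31   →  a_3 = 1
282 = 9·31 + 3   →  a_4 = 9

9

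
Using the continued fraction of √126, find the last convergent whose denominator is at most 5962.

40365/3596

√126 = [11; 4, 2, 4, 22, …] (period length 4).
Convergents:
  p_0/q_0 = 11/1
  p_1/q_1 = 45/4
  p_2/q_2 = 101/9
  p_3/q_3 = 449/40
  p_4/q_4 = 9979/889
  p_5/q_5 = 40365/3596
  p_6/q_6 = 90709/8081
q_5 = 3596 ≤ 5962 < 8081 = q_6, so the answer is 40365/3596.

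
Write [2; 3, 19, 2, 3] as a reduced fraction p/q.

966/415

Fold from the inside: start with 3/1.
  2 + 1/3 = 7/3
  19 + 3/7 = 136/7
  3 + 7/136 = 415/136
  2 + 136/415 = 966/415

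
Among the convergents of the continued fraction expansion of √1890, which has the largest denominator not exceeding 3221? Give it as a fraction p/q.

97469/2242

√1890 = [43; 2, 9, 6, 9, 2, 86, …] (period length 6).
Convergents:
  p_0/q_0 = 43/1
  p_1/q_1 = 87/2
  p_2/q_2 = 826/19
  p_3/q_3 = 5043/116
  p_4/q_4 = 46213/1063
  p_5/q_5 = 97469/2242
  p_6/q_6 = 8428547/193875
q_5 = 2242 ≤ 3221 < 193875 = q_6, so the answer is 97469/2242.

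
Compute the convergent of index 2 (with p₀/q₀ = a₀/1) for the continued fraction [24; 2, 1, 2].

Using pₖ = aₖpₖ₋₁ + pₖ₋₂, qₖ = aₖqₖ₋₁ + qₖ₋₂ (with p₋₁=1, p₋₂=0, q₋₁=0, q₋₂=1):
  k=0: a=24, p=24, q=1
  k=1: a=2, p=49, q=2
  k=2: a=1, p=73, q=3

73/3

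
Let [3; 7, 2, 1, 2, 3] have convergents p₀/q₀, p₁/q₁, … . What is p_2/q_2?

47/15

Using pₖ = aₖpₖ₋₁ + pₖ₋₂, qₖ = aₖqₖ₋₁ + qₖ₋₂ (with p₋₁=1, p₋₂=0, q₋₁=0, q₋₂=1):
  k=0: a=3, p=3, q=1
  k=1: a=7, p=22, q=7
  k=2: a=2, p=47, q=15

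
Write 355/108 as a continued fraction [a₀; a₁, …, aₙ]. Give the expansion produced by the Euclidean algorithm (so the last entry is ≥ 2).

[3; 3, 2, 15]

355 = 3·108 + 31
108 = 3·31 + 15
31 = 2·15 + 1
15 = 15·1 + 0  (stop)
So 355/108 = [3; 3, 2, 15].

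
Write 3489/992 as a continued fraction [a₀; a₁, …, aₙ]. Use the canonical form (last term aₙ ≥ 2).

[3; 1, 1, 14, 11, 3]

3489 = 3×992 + 513
992 = 1×513 + 479
513 = 1×479 + 34
479 = 14×34 + 3
34 = 11×3 + 1
3 = 3×1 + 0  (stop)
So 3489/992 = [3; 1, 1, 14, 11, 3].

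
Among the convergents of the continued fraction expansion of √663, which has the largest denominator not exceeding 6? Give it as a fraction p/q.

√663 = [25; 1, 2, 1, 50, …] (period length 4).
Convergents:
  p_0/q_0 = 25/1
  p_1/q_1 = 26/1
  p_2/q_2 = 77/3
  p_3/q_3 = 103/4
  p_4/q_4 = 5227/203
q_3 = 4 ≤ 6 < 203 = q_4, so the answer is 103/4.

103/4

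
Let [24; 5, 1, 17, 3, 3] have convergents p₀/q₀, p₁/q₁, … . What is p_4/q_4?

Using pₖ = aₖpₖ₋₁ + pₖ₋₂, qₖ = aₖqₖ₋₁ + qₖ₋₂ (with p₋₁=1, p₋₂=0, q₋₁=0, q₋₂=1):
  k=0: a=24, p=24, q=1
  k=1: a=5, p=121, q=5
  k=2: a=1, p=145, q=6
  k=3: a=17, p=2586, q=107
  k=4: a=3, p=7903, q=327

7903/327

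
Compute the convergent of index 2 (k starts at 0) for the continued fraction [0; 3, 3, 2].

Using pₖ = aₖpₖ₋₁ + pₖ₋₂, qₖ = aₖqₖ₋₁ + qₖ₋₂ (with p₋₁=1, p₋₂=0, q₋₁=0, q₋₂=1):
  k=0: a=0, p=0, q=1
  k=1: a=3, p=1, q=3
  k=2: a=3, p=3, q=10

3/10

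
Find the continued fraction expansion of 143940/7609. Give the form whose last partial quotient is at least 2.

[18; 1, 11, 17, 18, 2]

143940 = 18×7609 + 6978
7609 = 1×6978 + 631
6978 = 11×631 + 37
631 = 17×37 + 2
37 = 18×2 + 1
2 = 2×1 + 0  (stop)
So 143940/7609 = [18; 1, 11, 17, 18, 2].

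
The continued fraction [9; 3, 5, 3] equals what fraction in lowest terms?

Using pₖ = aₖpₖ₋₁ + pₖ₋₂ and qₖ = aₖqₖ₋₁ + qₖ₋₂:
  k=0: a=9, p=9, q=1
  k=1: a=3, p=28, q=3
  k=2: a=5, p=149, q=16
  k=3: a=3, p=475, q=51

475/51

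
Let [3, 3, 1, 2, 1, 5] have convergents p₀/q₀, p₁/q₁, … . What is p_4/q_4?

Using pₖ = aₖpₖ₋₁ + pₖ₋₂, qₖ = aₖqₖ₋₁ + qₖ₋₂ (with p₋₁=1, p₋₂=0, q₋₁=0, q₋₂=1):
  k=0: a=3, p=3, q=1
  k=1: a=3, p=10, q=3
  k=2: a=1, p=13, q=4
  k=3: a=2, p=36, q=11
  k=4: a=1, p=49, q=15

49/15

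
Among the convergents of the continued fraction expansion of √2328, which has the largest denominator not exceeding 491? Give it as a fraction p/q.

18576/385

√2328 = [48; 4, 96, …] (period length 2).
Convergents:
  p_0/q_0 = 48/1
  p_1/q_1 = 193/4
  p_2/q_2 = 18576/385
  p_3/q_3 = 74497/1544
q_2 = 385 ≤ 491 < 1544 = q_3, so the answer is 18576/385.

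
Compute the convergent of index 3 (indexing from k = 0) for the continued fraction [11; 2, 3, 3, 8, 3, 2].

263/23

Using pₖ = aₖpₖ₋₁ + pₖ₋₂, qₖ = aₖqₖ₋₁ + qₖ₋₂ (with p₋₁=1, p₋₂=0, q₋₁=0, q₋₂=1):
  k=0: a=11, p=11, q=1
  k=1: a=2, p=23, q=2
  k=2: a=3, p=80, q=7
  k=3: a=3, p=263, q=23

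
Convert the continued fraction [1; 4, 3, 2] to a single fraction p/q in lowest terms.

37/30

Fold from the inside: start with 2/1.
  3 + 1/2 = 7/2
  4 + 2/7 = 30/7
  1 + 7/30 = 37/30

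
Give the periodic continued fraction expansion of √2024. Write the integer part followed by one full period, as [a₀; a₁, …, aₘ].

a₀ = ⌊√2024⌋ = 44.

[44; 1, 88]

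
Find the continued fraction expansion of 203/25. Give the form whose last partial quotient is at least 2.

203 = 8·25 + 3
25 = 8·3 + 1
3 = 3·1 + 0  (stop)
So 203/25 = [8; 8, 3].

[8; 8, 3]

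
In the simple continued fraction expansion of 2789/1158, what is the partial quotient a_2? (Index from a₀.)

2

2789 = 2·1158 + 473   →  a_0 = 2
1158 = 2·473 + 212   →  a_1 = 2
473 = 2·212 + 49   →  a_2 = 2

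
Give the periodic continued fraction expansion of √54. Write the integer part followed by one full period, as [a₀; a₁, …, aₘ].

a₀ = ⌊√54⌋ = 7.

[7; 2, 1, 6, 1, 2, 14]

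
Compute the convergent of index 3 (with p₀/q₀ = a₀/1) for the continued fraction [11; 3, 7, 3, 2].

Using pₖ = aₖpₖ₋₁ + pₖ₋₂, qₖ = aₖqₖ₋₁ + qₖ₋₂ (with p₋₁=1, p₋₂=0, q₋₁=0, q₋₂=1):
  k=0: a=11, p=11, q=1
  k=1: a=3, p=34, q=3
  k=2: a=7, p=249, q=22
  k=3: a=3, p=781, q=69

781/69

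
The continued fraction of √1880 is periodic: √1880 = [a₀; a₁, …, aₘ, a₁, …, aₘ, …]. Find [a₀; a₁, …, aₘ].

a₀ = ⌊√1880⌋ = 43.
With m₀=0, d₀=1 and mₖ₊₁ = dₖaₖ − mₖ, dₖ₊₁ = (n − mₖ₊₁²)/dₖ, aₖ₊₁ = ⌊(a₀+mₖ₊₁)/dₖ₊₁⌋:
  k=1: m=43, d=31, a=2
  k=2: m=19, d=49, a=1
  k=3: m=30, d=20, a=3
  k=4: m=30, d=49, a=1
  k=5: m=19, d=31, a=2
  k=6: m=43, d=1, a=86
d=1 and a=2a₀=86 at k=6, so the next step gives (m, d) = (43, 31) again — its k=1 value — and the period has length 6.

[43; 2, 1, 3, 1, 2, 86]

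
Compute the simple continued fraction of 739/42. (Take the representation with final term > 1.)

[17; 1, 1, 2, 8]

739 = 17×42 + 25
42 = 1×25 + 17
25 = 1×17 + 8
17 = 2×8 + 1
8 = 8×1 + 0  (stop)
So 739/42 = [17; 1, 1, 2, 8].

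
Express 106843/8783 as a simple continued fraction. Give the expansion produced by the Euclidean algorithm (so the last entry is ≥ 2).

106843 = 12*8783 + 1447
8783 = 6*1447 + 101
1447 = 14*101 + 33
101 = 3*33 + 2
33 = 16*2 + 1
2 = 2*1 + 0  (stop)
So 106843/8783 = [12; 6, 14, 3, 16, 2].

[12; 6, 14, 3, 16, 2]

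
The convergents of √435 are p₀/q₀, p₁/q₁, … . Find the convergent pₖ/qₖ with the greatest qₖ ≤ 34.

146/7

√435 = [20; 1, 5, 1, 40, …] (period length 4).
Convergents:
  p_0/q_0 = 20/1
  p_1/q_1 = 21/1
  p_2/q_2 = 125/6
  p_3/q_3 = 146/7
  p_4/q_4 = 5965/286
q_3 = 7 ≤ 34 < 286 = q_4, so the answer is 146/7.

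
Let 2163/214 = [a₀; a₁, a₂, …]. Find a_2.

3

2163 = 10·214 + 23   →  a_0 = 10
214 = 9·23 + 7   →  a_1 = 9
23 = 3·7 + 2   →  a_2 = 3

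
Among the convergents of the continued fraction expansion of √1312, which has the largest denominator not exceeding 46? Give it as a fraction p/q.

326/9

√1312 = [36; 4, 1, 1, 17, 1, 1, 4, 72, …] (period length 8).
Convergents:
  p_0/q_0 = 36/1
  p_1/q_1 = 145/4
  p_2/q_2 = 181/5
  p_3/q_3 = 326/9
  p_4/q_4 = 5723/158
q_3 = 9 ≤ 46 < 158 = q_4, so the answer is 326/9.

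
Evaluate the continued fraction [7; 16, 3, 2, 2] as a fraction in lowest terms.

Fold from the inside: start with 2/1.
  2 + 1/2 = 5/2
  3 + 2/5 = 17/5
  16 + 5/17 = 277/17
  7 + 17/277 = 1956/277

1956/277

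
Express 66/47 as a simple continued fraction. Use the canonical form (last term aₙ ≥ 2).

[1; 2, 2, 9]

66 = 1×47 + 19
47 = 2×19 + 9
19 = 2×9 + 1
9 = 9×1 + 0  (stop)
So 66/47 = [1; 2, 2, 9].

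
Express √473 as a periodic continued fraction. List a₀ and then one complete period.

a₀ = ⌊√473⌋ = 21.
With m₀=0, d₀=1 and mₖ₊₁ = dₖaₖ − mₖ, dₖ₊₁ = (n − mₖ₊₁²)/dₖ, aₖ₊₁ = ⌊(a₀+mₖ₊₁)/dₖ₊₁⌋:
  k=1: m=21, d=32, a=1
  k=2: m=11, d=11, a=2
  k=3: m=11, d=32, a=1
  k=4: m=21, d=1, a=42
d=1 and a=2a₀=42 at k=4, so the next step gives (m, d) = (21, 32) again — its k=1 value — and the period has length 4.

[21; 1, 2, 1, 42]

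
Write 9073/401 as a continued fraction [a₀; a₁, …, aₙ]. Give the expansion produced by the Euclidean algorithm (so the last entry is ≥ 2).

[22; 1, 1, 1, 2, 16, 3]

9073 = 22*401 + 251
401 = 1*251 + 150
251 = 1*150 + 101
150 = 1*101 + 49
101 = 2*49 + 3
49 = 16*3 + 1
3 = 3*1 + 0  (stop)
So 9073/401 = [22; 1, 1, 1, 2, 16, 3].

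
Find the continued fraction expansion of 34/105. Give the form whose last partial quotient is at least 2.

[0; 3, 11, 3]

34 = 0*105 + 34
105 = 3*34 + 3
34 = 11*3 + 1
3 = 3*1 + 0  (stop)
So 34/105 = [0; 3, 11, 3].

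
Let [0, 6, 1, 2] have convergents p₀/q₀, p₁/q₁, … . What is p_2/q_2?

Using pₖ = aₖpₖ₋₁ + pₖ₋₂, qₖ = aₖqₖ₋₁ + qₖ₋₂ (with p₋₁=1, p₋₂=0, q₋₁=0, q₋₂=1):
  k=0: a=0, p=0, q=1
  k=1: a=6, p=1, q=6
  k=2: a=1, p=1, q=7

1/7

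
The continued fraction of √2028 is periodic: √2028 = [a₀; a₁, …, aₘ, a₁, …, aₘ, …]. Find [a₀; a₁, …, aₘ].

[45; 30, 90]

a₀ = ⌊√2028⌋ = 45.
With m₀=0, d₀=1 and mₖ₊₁ = dₖaₖ − mₖ, dₖ₊₁ = (n − mₖ₊₁²)/dₖ, aₖ₊₁ = ⌊(a₀+mₖ₊₁)/dₖ₊₁⌋:
  k=1: m=45, d=3, a=30
  k=2: m=45, d=1, a=90
d=1 and a=2a₀=90 at k=2, so the next step gives (m, d) = (45, 3) again — its k=1 value — and the period has length 2.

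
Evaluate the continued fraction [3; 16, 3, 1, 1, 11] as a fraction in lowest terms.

4038/1319

Fold from the inside: start with 11/1.
  1 + 1/11 = 12/11
  1 + 11/12 = 23/12
  3 + 12/23 = 81/23
  16 + 23/81 = 1319/81
  3 + 81/1319 = 4038/1319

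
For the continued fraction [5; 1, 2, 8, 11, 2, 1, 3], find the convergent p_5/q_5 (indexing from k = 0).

3300/581

Using pₖ = aₖpₖ₋₁ + pₖ₋₂, qₖ = aₖqₖ₋₁ + qₖ₋₂ (with p₋₁=1, p₋₂=0, q₋₁=0, q₋₂=1):
  k=0: a=5, p=5, q=1
  k=1: a=1, p=6, q=1
  k=2: a=2, p=17, q=3
  k=3: a=8, p=142, q=25
  k=4: a=11, p=1579, q=278
  k=5: a=2, p=3300, q=581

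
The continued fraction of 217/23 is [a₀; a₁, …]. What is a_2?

217 = 9·23 + 10   →  a_0 = 9
23 = 2·10 + 3   →  a_1 = 2
10 = 3·3 + 1   →  a_2 = 3

3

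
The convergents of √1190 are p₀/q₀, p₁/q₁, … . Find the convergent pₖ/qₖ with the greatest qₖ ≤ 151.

4726/137

√1190 = [34; 2, 68, …] (period length 2).
Convergents:
  p_0/q_0 = 34/1
  p_1/q_1 = 69/2
  p_2/q_2 = 4726/137
  p_3/q_3 = 9521/276
q_2 = 137 ≤ 151 < 276 = q_3, so the answer is 4726/137.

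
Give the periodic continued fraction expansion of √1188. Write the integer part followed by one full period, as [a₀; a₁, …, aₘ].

[34; 2, 7, 6, 7, 2, 68]

a₀ = ⌊√1188⌋ = 34.
With m₀=0, d₀=1 and mₖ₊₁ = dₖaₖ − mₖ, dₖ₊₁ = (n − mₖ₊₁²)/dₖ, aₖ₊₁ = ⌊(a₀+mₖ₊₁)/dₖ₊₁⌋:
  k=1: m=34, d=32, a=2
  k=2: m=30, d=9, a=7
  k=3: m=33, d=11, a=6
  k=4: m=33, d=9, a=7
  k=5: m=30, d=32, a=2
  k=6: m=34, d=1, a=68
d=1 and a=2a₀=68 at k=6, so the next step gives (m, d) = (34, 32) again — its k=1 value — and the period has length 6.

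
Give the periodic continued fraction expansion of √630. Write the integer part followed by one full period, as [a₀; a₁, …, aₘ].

[25; 10, 50]

a₀ = ⌊√630⌋ = 25.
With m₀=0, d₀=1 and mₖ₊₁ = dₖaₖ − mₖ, dₖ₊₁ = (n − mₖ₊₁²)/dₖ, aₖ₊₁ = ⌊(a₀+mₖ₊₁)/dₖ₊₁⌋:
  k=1: m=25, d=5, a=10
  k=2: m=25, d=1, a=50
d=1 and a=2a₀=50 at k=2, so the next step gives (m, d) = (25, 5) again — its k=1 value — and the period has length 2.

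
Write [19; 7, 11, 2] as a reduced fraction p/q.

Using pₖ = aₖpₖ₋₁ + pₖ₋₂ and qₖ = aₖqₖ₋₁ + qₖ₋₂:
  k=0: a=19, p=19, q=1
  k=1: a=7, p=134, q=7
  k=2: a=11, p=1493, q=78
  k=3: a=2, p=3120, q=163

3120/163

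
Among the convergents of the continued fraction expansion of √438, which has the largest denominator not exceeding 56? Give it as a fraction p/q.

293/14

√438 = [20; 1, 12, 1, 40, …] (period length 4).
Convergents:
  p_0/q_0 = 20/1
  p_1/q_1 = 21/1
  p_2/q_2 = 272/13
  p_3/q_3 = 293/14
  p_4/q_4 = 11992/573
q_3 = 14 ≤ 56 < 573 = q_4, so the answer is 293/14.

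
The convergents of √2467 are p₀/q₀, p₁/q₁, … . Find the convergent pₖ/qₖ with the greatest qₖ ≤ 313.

√2467 = [49; 1, 2, 49, 2, 1, 98, …] (period length 6).
Convergents:
  p_0/q_0 = 49/1
  p_1/q_1 = 50/1
  p_2/q_2 = 149/3
  p_3/q_3 = 7351/148
  p_4/q_4 = 14851/299
  p_5/q_5 = 22202/447
q_4 = 299 ≤ 313 < 447 = q_5, so the answer is 14851/299.

14851/299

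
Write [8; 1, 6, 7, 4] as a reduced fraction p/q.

Fold from the inside: start with 4/1.
  7 + 1/4 = 29/4
  6 + 4/29 = 178/29
  1 + 29/178 = 207/178
  8 + 178/207 = 1834/207

1834/207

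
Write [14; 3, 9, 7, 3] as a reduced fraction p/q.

8951/625

Using pₖ = aₖpₖ₋₁ + pₖ₋₂ and qₖ = aₖqₖ₋₁ + qₖ₋₂:
  k=0: a=14, p=14, q=1
  k=1: a=3, p=43, q=3
  k=2: a=9, p=401, q=28
  k=3: a=7, p=2850, q=199
  k=4: a=3, p=8951, q=625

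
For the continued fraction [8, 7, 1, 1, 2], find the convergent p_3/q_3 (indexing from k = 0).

122/15

Using pₖ = aₖpₖ₋₁ + pₖ₋₂, qₖ = aₖqₖ₋₁ + qₖ₋₂ (with p₋₁=1, p₋₂=0, q₋₁=0, q₋₂=1):
  k=0: a=8, p=8, q=1
  k=1: a=7, p=57, q=7
  k=2: a=1, p=65, q=8
  k=3: a=1, p=122, q=15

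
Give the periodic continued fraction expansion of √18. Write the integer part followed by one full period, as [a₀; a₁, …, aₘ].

[4; 4, 8]

a₀ = ⌊√18⌋ = 4.
With m₀=0, d₀=1 and mₖ₊₁ = dₖaₖ − mₖ, dₖ₊₁ = (n − mₖ₊₁²)/dₖ, aₖ₊₁ = ⌊(a₀+mₖ₊₁)/dₖ₊₁⌋:
  k=1: m=4, d=2, a=4
  k=2: m=4, d=1, a=8
d=1 and a=2a₀=8 at k=2, so the next step gives (m, d) = (4, 2) again — its k=1 value — and the period has length 2.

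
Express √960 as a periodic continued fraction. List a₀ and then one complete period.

a₀ = ⌊√960⌋ = 30.
With m₀=0, d₀=1 and mₖ₊₁ = dₖaₖ − mₖ, dₖ₊₁ = (n − mₖ₊₁²)/dₖ, aₖ₊₁ = ⌊(a₀+mₖ₊₁)/dₖ₊₁⌋:
  k=1: m=30, d=60, a=1
  k=2: m=30, d=1, a=60
d=1 and a=2a₀=60 at k=2, so the next step gives (m, d) = (30, 60) again — its k=1 value — and the period has length 2.

[30; 1, 60]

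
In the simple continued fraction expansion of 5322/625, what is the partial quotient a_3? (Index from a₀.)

5322 = 8·625 + 322   →  a_0 = 8
625 = 1·322 + 303   →  a_1 = 1
322 = 1·303 + 19   →  a_2 = 1
303 = 15·19 + 18   →  a_3 = 15

15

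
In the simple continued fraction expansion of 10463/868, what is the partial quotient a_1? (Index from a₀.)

18

10463 = 12·868 + 47   →  a_0 = 12
868 = 18·47 + 22   →  a_1 = 18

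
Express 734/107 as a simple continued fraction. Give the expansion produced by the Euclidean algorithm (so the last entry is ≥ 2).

734 = 6×107 + 92
107 = 1×92 + 15
92 = 6×15 + 2
15 = 7×2 + 1
2 = 2×1 + 0  (stop)
So 734/107 = [6; 1, 6, 7, 2].

[6; 1, 6, 7, 2]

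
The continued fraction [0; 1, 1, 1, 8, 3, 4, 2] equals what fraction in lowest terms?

Fold from the inside: start with 2/1.
  4 + 1/2 = 9/2
  3 + 2/9 = 29/9
  8 + 9/29 = 241/29
  1 + 29/241 = 270/241
  1 + 241/270 = 511/270
  1 + 270/511 = 781/511
  0 + 511/781 = 511/781

511/781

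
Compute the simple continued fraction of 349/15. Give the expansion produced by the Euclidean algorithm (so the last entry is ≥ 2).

[23; 3, 1, 3]

349 = 23*15 + 4
15 = 3*4 + 3
4 = 1*3 + 1
3 = 3*1 + 0  (stop)
So 349/15 = [23; 3, 1, 3].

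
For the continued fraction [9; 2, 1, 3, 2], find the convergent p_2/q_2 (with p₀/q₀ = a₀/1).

28/3

Using pₖ = aₖpₖ₋₁ + pₖ₋₂, qₖ = aₖqₖ₋₁ + qₖ₋₂ (with p₋₁=1, p₋₂=0, q₋₁=0, q₋₂=1):
  k=0: a=9, p=9, q=1
  k=1: a=2, p=19, q=2
  k=2: a=1, p=28, q=3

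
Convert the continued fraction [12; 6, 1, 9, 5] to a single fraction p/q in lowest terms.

4275/352

Using pₖ = aₖpₖ₋₁ + pₖ₋₂ and qₖ = aₖqₖ₋₁ + qₖ₋₂:
  k=0: a=12, p=12, q=1
  k=1: a=6, p=73, q=6
  k=2: a=1, p=85, q=7
  k=3: a=9, p=838, q=69
  k=4: a=5, p=4275, q=352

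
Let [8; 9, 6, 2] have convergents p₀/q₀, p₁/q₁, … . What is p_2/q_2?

Using pₖ = aₖpₖ₋₁ + pₖ₋₂, qₖ = aₖqₖ₋₁ + qₖ₋₂ (with p₋₁=1, p₋₂=0, q₋₁=0, q₋₂=1):
  k=0: a=8, p=8, q=1
  k=1: a=9, p=73, q=9
  k=2: a=6, p=446, q=55

446/55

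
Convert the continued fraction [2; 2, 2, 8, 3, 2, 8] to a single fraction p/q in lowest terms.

6163/2563

Fold from the inside: start with 8/1.
  2 + 1/8 = 17/8
  3 + 8/17 = 59/17
  8 + 17/59 = 489/59
  2 + 59/489 = 1037/489
  2 + 489/1037 = 2563/1037
  2 + 1037/2563 = 6163/2563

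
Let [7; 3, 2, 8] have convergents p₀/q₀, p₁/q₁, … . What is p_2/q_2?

Using pₖ = aₖpₖ₋₁ + pₖ₋₂, qₖ = aₖqₖ₋₁ + qₖ₋₂ (with p₋₁=1, p₋₂=0, q₋₁=0, q₋₂=1):
  k=0: a=7, p=7, q=1
  k=1: a=3, p=22, q=3
  k=2: a=2, p=51, q=7

51/7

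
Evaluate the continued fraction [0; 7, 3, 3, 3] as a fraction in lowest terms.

33/241

Using pₖ = aₖpₖ₋₁ + pₖ₋₂ and qₖ = aₖqₖ₋₁ + qₖ₋₂:
  k=0: a=0, p=0, q=1
  k=1: a=7, p=1, q=7
  k=2: a=3, p=3, q=22
  k=3: a=3, p=10, q=73
  k=4: a=3, p=33, q=241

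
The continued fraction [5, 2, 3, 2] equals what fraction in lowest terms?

87/16

Fold from the inside: start with 2/1.
  3 + 1/2 = 7/2
  2 + 2/7 = 16/7
  5 + 7/16 = 87/16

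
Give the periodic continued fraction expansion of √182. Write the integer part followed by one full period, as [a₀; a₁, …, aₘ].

[13; 2, 26]

a₀ = ⌊√182⌋ = 13.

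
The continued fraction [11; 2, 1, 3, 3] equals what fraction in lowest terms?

Using pₖ = aₖpₖ₋₁ + pₖ₋₂ and qₖ = aₖqₖ₋₁ + qₖ₋₂:
  k=0: a=11, p=11, q=1
  k=1: a=2, p=23, q=2
  k=2: a=1, p=34, q=3
  k=3: a=3, p=125, q=11
  k=4: a=3, p=409, q=36

409/36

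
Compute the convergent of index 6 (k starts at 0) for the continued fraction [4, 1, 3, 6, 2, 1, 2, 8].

Using pₖ = aₖpₖ₋₁ + pₖ₋₂, qₖ = aₖqₖ₋₁ + qₖ₋₂ (with p₋₁=1, p₋₂=0, q₋₁=0, q₋₂=1):
  k=0: a=4, p=4, q=1
  k=1: a=1, p=5, q=1
  k=2: a=3, p=19, q=4
  k=3: a=6, p=119, q=25
  k=4: a=2, p=257, q=54
  k=5: a=1, p=376, q=79
  k=6: a=2, p=1009, q=212

1009/212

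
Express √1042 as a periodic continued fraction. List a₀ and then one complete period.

a₀ = ⌊√1042⌋ = 32.
With m₀=0, d₀=1 and mₖ₊₁ = dₖaₖ − mₖ, dₖ₊₁ = (n − mₖ₊₁²)/dₖ, aₖ₊₁ = ⌊(a₀+mₖ₊₁)/dₖ₊₁⌋:
  k=1: m=32, d=18, a=3
  k=2: m=22, d=31, a=1
  k=3: m=9, d=31, a=1
  k=4: m=22, d=18, a=3
  k=5: m=32, d=1, a=64
d=1 and a=2a₀=64 at k=5, so the next step gives (m, d) = (32, 18) again — its k=1 value — and the period has length 5.

[32; 3, 1, 1, 3, 64]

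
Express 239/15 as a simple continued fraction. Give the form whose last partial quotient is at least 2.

[15; 1, 14]

239 = 15·15 + 14
15 = 1·14 + 1
14 = 14·1 + 0  (stop)
So 239/15 = [15; 1, 14].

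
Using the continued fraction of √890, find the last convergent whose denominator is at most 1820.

√890 = [29; 1, 4, 1, 58, …] (period length 4).
Convergents:
  p_0/q_0 = 29/1
  p_1/q_1 = 30/1
  p_2/q_2 = 149/5
  p_3/q_3 = 179/6
  p_4/q_4 = 10531/353
  p_5/q_5 = 10710/359
  p_6/q_6 = 53371/1789
  p_7/q_7 = 64081/2148
q_6 = 1789 ≤ 1820 < 2148 = q_7, so the answer is 53371/1789.

53371/1789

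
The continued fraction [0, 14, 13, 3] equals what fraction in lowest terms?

40/563

Using pₖ = aₖpₖ₋₁ + pₖ₋₂ and qₖ = aₖqₖ₋₁ + qₖ₋₂:
  k=0: a=0, p=0, q=1
  k=1: a=14, p=1, q=14
  k=2: a=13, p=13, q=183
  k=3: a=3, p=40, q=563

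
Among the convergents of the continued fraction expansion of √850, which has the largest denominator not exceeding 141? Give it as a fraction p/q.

√850 = [29; 6, 2, 6, 58, …] (period length 4).
Convergents:
  p_0/q_0 = 29/1
  p_1/q_1 = 175/6
  p_2/q_2 = 379/13
  p_3/q_3 = 2449/84
  p_4/q_4 = 142421/4885
q_3 = 84 ≤ 141 < 4885 = q_4, so the answer is 2449/84.

2449/84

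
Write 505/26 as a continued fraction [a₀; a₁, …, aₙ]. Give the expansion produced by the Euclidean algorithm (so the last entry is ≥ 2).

[19; 2, 2, 1, 3]

505 = 19·26 + 11
26 = 2·11 + 4
11 = 2·4 + 3
4 = 1·3 + 1
3 = 3·1 + 0  (stop)
So 505/26 = [19; 2, 2, 1, 3].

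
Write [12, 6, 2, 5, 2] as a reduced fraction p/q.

1884/155

Using pₖ = aₖpₖ₋₁ + pₖ₋₂ and qₖ = aₖqₖ₋₁ + qₖ₋₂:
  k=0: a=12, p=12, q=1
  k=1: a=6, p=73, q=6
  k=2: a=2, p=158, q=13
  k=3: a=5, p=863, q=71
  k=4: a=2, p=1884, q=155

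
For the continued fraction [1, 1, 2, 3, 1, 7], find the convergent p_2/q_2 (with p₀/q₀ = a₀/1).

Using pₖ = aₖpₖ₋₁ + pₖ₋₂, qₖ = aₖqₖ₋₁ + qₖ₋₂ (with p₋₁=1, p₋₂=0, q₋₁=0, q₋₂=1):
  k=0: a=1, p=1, q=1
  k=1: a=1, p=2, q=1
  k=2: a=2, p=5, q=3

5/3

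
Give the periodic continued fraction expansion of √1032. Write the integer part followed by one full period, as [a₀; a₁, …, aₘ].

[32; 8, 64]

a₀ = ⌊√1032⌋ = 32.
With m₀=0, d₀=1 and mₖ₊₁ = dₖaₖ − mₖ, dₖ₊₁ = (n − mₖ₊₁²)/dₖ, aₖ₊₁ = ⌊(a₀+mₖ₊₁)/dₖ₊₁⌋:
  k=1: m=32, d=8, a=8
  k=2: m=32, d=1, a=64
d=1 and a=2a₀=64 at k=2, so the next step gives (m, d) = (32, 8) again — its k=1 value — and the period has length 2.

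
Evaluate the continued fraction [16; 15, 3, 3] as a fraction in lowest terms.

2458/153

Fold from the inside: start with 3/1.
  3 + 1/3 = 10/3
  15 + 3/10 = 153/10
  16 + 10/153 = 2458/153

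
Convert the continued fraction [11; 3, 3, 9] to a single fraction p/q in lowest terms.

1051/93

Using pₖ = aₖpₖ₋₁ + pₖ₋₂ and qₖ = aₖqₖ₋₁ + qₖ₋₂:
  k=0: a=11, p=11, q=1
  k=1: a=3, p=34, q=3
  k=2: a=3, p=113, q=10
  k=3: a=9, p=1051, q=93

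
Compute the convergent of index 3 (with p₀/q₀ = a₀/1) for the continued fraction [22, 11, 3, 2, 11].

Using pₖ = aₖpₖ₋₁ + pₖ₋₂, qₖ = aₖqₖ₋₁ + qₖ₋₂ (with p₋₁=1, p₋₂=0, q₋₁=0, q₋₂=1):
  k=0: a=22, p=22, q=1
  k=1: a=11, p=243, q=11
  k=2: a=3, p=751, q=34
  k=3: a=2, p=1745, q=79

1745/79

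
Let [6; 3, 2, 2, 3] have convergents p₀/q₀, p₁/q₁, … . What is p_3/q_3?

107/17

Using pₖ = aₖpₖ₋₁ + pₖ₋₂, qₖ = aₖqₖ₋₁ + qₖ₋₂ (with p₋₁=1, p₋₂=0, q₋₁=0, q₋₂=1):
  k=0: a=6, p=6, q=1
  k=1: a=3, p=19, q=3
  k=2: a=2, p=44, q=7
  k=3: a=2, p=107, q=17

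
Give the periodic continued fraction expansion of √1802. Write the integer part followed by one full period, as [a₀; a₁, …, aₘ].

a₀ = ⌊√1802⌋ = 42.
With m₀=0, d₀=1 and mₖ₊₁ = dₖaₖ − mₖ, dₖ₊₁ = (n − mₖ₊₁²)/dₖ, aₖ₊₁ = ⌊(a₀+mₖ₊₁)/dₖ₊₁⌋:
  k=1: m=42, d=38, a=2
  k=2: m=34, d=17, a=4
  k=3: m=34, d=38, a=2
  k=4: m=42, d=1, a=84
d=1 and a=2a₀=84 at k=4, so the next step gives (m, d) = (42, 38) again — its k=1 value — and the period has length 4.

[42; 2, 4, 2, 84]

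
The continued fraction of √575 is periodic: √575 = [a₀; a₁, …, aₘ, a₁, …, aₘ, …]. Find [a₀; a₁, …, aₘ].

[23; 1, 46]

a₀ = ⌊√575⌋ = 23.
With m₀=0, d₀=1 and mₖ₊₁ = dₖaₖ − mₖ, dₖ₊₁ = (n − mₖ₊₁²)/dₖ, aₖ₊₁ = ⌊(a₀+mₖ₊₁)/dₖ₊₁⌋:
  k=1: m=23, d=46, a=1
  k=2: m=23, d=1, a=46
d=1 and a=2a₀=46 at k=2, so the next step gives (m, d) = (23, 46) again — its k=1 value — and the period has length 2.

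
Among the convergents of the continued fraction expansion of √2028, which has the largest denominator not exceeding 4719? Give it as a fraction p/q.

√2028 = [45; 30, 90, …] (period length 2).
Convergents:
  p_0/q_0 = 45/1
  p_1/q_1 = 1351/30
  p_2/q_2 = 121635/2701
  p_3/q_3 = 3650401/81060
q_2 = 2701 ≤ 4719 < 81060 = q_3, so the answer is 121635/2701.

121635/2701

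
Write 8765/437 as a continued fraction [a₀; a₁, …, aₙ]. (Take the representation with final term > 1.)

8765 = 20*437 + 25
437 = 17*25 + 12
25 = 2*12 + 1
12 = 12*1 + 0  (stop)
So 8765/437 = [20; 17, 2, 12].

[20; 17, 2, 12]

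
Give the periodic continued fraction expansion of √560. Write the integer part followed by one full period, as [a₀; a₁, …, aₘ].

[23; 1, 1, 1, 46]

a₀ = ⌊√560⌋ = 23.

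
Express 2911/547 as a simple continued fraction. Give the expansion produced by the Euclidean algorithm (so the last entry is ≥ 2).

2911 = 5*547 + 176
547 = 3*176 + 19
176 = 9*19 + 5
19 = 3*5 + 4
5 = 1*4 + 1
4 = 4*1 + 0  (stop)
So 2911/547 = [5; 3, 9, 3, 1, 4].

[5; 3, 9, 3, 1, 4]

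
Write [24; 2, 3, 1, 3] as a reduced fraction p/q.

Using pₖ = aₖpₖ₋₁ + pₖ₋₂ and qₖ = aₖqₖ₋₁ + qₖ₋₂:
  k=0: a=24, p=24, q=1
  k=1: a=2, p=49, q=2
  k=2: a=3, p=171, q=7
  k=3: a=1, p=220, q=9
  k=4: a=3, p=831, q=34

831/34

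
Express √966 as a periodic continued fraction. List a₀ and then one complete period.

a₀ = ⌊√966⌋ = 31.
With m₀=0, d₀=1 and mₖ₊₁ = dₖaₖ − mₖ, dₖ₊₁ = (n − mₖ₊₁²)/dₖ, aₖ₊₁ = ⌊(a₀+mₖ₊₁)/dₖ₊₁⌋:
  k=1: m=31, d=5, a=12
  k=2: m=29, d=25, a=2
  k=3: m=21, d=21, a=2
  k=4: m=21, d=25, a=2
  k=5: m=29, d=5, a=12
  k=6: m=31, d=1, a=62
d=1 and a=2a₀=62 at k=6, so the next step gives (m, d) = (31, 5) again — its k=1 value — and the period has length 6.

[31; 12, 2, 2, 2, 12, 62]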